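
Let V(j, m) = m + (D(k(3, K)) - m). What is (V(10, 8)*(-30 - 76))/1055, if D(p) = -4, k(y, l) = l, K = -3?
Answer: 424/1055 ≈ 0.40190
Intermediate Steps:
V(j, m) = -4 (V(j, m) = m + (-4 - m) = -4)
(V(10, 8)*(-30 - 76))/1055 = -4*(-30 - 76)/1055 = -4*(-106)*(1/1055) = 424*(1/1055) = 424/1055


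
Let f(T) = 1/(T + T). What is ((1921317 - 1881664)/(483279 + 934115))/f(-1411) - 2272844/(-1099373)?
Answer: -5445416607781/70829304271 ≈ -76.881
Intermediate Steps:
f(T) = 1/(2*T)
((1921317 - 1881664)/(483279 + 934115))/f(-1411) - 2272844/(-1099373) = ((1921317 - 1881664)/(483279 + 934115))/(((1/2)/(-1411))) - 2272844/(-1099373) = (39653/1417394)/(((1/2)*(-1/1411))) - 2272844*(-1/1099373) = (39653*(1/1417394))/(-1/2822) + 2272844/1099373 = (39653/1417394)*(-2822) + 2272844/1099373 = -55950383/708697 + 2272844/1099373 = -5445416607781/70829304271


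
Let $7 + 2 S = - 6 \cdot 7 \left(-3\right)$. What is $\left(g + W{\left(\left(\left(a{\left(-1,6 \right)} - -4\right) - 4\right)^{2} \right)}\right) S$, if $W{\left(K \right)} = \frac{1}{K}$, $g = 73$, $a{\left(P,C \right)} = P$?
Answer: $4403$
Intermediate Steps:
$S = \frac{119}{2}$ ($S = - \frac{7}{2} + \frac{\left(-6\right) 7 \left(-3\right)}{2} = - \frac{7}{2} + \frac{\left(-6\right) \left(-21\right)}{2} = - \frac{7}{2} + \frac{1}{2} \cdot 126 = - \frac{7}{2} + 63 = \frac{119}{2} \approx 59.5$)
$\left(g + W{\left(\left(\left(a{\left(-1,6 \right)} - -4\right) - 4\right)^{2} \right)}\right) S = \left(73 + \frac{1}{\left(\left(-1 - -4\right) - 4\right)^{2}}\right) \frac{119}{2} = \left(73 + \frac{1}{\left(\left(-1 + 4\right) - 4\right)^{2}}\right) \frac{119}{2} = \left(73 + \frac{1}{\left(3 - 4\right)^{2}}\right) \frac{119}{2} = \left(73 + \frac{1}{\left(-1\right)^{2}}\right) \frac{119}{2} = \left(73 + 1^{-1}\right) \frac{119}{2} = \left(73 + 1\right) \frac{119}{2} = 74 \cdot \frac{119}{2} = 4403$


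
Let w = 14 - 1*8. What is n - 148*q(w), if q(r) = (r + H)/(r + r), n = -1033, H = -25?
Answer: -2396/3 ≈ -798.67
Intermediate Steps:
w = 6 (w = 14 - 8 = 6)
q(r) = (-25 + r)/(2*r) (q(r) = (r - 25)/(r + r) = (-25 + r)/((2*r)) = (-25 + r)*(1/(2*r)) = (-25 + r)/(2*r))
n - 148*q(w) = -1033 - 74*(-25 + 6)/6 = -1033 - 74*(-19)/6 = -1033 - 148*(-19/12) = -1033 + 703/3 = -2396/3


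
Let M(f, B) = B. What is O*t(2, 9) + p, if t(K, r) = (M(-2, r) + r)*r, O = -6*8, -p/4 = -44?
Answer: -7600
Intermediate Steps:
p = 176 (p = -4*(-44) = 176)
O = -48
t(K, r) = 2*r² (t(K, r) = (r + r)*r = (2*r)*r = 2*r²)
O*t(2, 9) + p = -96*9² + 176 = -96*81 + 176 = -48*162 + 176 = -7776 + 176 = -7600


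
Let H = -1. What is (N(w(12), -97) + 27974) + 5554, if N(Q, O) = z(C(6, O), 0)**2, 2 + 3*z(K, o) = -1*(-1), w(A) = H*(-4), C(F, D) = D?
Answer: 301753/9 ≈ 33528.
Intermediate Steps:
w(A) = 4 (w(A) = -1*(-4) = 4)
z(K, o) = -1/3 (z(K, o) = -2/3 + (-1*(-1))/3 = -2/3 + (1/3)*1 = -2/3 + 1/3 = -1/3)
N(Q, O) = 1/9 (N(Q, O) = (-1/3)**2 = 1/9)
(N(w(12), -97) + 27974) + 5554 = (1/9 + 27974) + 5554 = 251767/9 + 5554 = 301753/9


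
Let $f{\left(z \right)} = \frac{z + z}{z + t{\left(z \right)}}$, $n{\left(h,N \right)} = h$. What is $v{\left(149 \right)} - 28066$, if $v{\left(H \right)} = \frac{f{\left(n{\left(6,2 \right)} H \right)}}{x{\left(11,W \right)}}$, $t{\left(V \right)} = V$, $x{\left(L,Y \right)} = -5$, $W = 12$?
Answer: $- \frac{140331}{5} \approx -28066.0$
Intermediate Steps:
$f{\left(z \right)} = 1$ ($f{\left(z \right)} = \frac{z + z}{z + z} = \frac{2 z}{2 z} = 2 z \frac{1}{2 z} = 1$)
$v{\left(H \right)} = - \frac{1}{5}$ ($v{\left(H \right)} = 1 \frac{1}{-5} = 1 \left(- \frac{1}{5}\right) = - \frac{1}{5}$)
$v{\left(149 \right)} - 28066 = - \frac{1}{5} - 28066 = - \frac{140331}{5}$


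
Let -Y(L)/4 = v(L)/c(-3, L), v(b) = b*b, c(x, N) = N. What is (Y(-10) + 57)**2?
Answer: 9409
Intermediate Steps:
v(b) = b**2
Y(L) = -4*L (Y(L) = -4*L**2/L = -4*L)
(Y(-10) + 57)**2 = (-4*(-10) + 57)**2 = (40 + 57)**2 = 97**2 = 9409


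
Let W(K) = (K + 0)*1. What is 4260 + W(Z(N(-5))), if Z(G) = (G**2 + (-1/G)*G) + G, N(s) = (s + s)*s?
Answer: 6809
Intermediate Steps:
N(s) = 2*s**2 (N(s) = (2*s)*s = 2*s**2)
Z(G) = -1 + G + G**2 (Z(G) = (G**2 - 1) + G = (-1 + G**2) + G = -1 + G + G**2)
W(K) = K (W(K) = K*1 = K)
4260 + W(Z(N(-5))) = 4260 + (-1 + 2*(-5)**2 + (2*(-5)**2)**2) = 4260 + (-1 + 2*25 + (2*25)**2) = 4260 + (-1 + 50 + 50**2) = 4260 + (-1 + 50 + 2500) = 4260 + 2549 = 6809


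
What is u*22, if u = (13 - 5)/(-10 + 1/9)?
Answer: -1584/89 ≈ -17.798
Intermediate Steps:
u = -72/89 (u = 8/(-10 + ⅑) = 8/(-89/9) = 8*(-9/89) = -72/89 ≈ -0.80899)
u*22 = -72/89*22 = -1584/89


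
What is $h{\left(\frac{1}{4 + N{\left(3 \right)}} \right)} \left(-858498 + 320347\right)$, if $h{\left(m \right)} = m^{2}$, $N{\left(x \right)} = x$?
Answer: $- \frac{538151}{49} \approx -10983.0$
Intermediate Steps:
$h{\left(\frac{1}{4 + N{\left(3 \right)}} \right)} \left(-858498 + 320347\right) = \left(\frac{1}{4 + 3}\right)^{2} \left(-858498 + 320347\right) = \left(\frac{1}{7}\right)^{2} \left(-538151\right) = \frac{1}{49} \left(-538151\right) = - \frac{538151}{49}$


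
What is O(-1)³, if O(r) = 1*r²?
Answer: 1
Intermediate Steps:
O(r) = r²
O(-1)³ = ((-1)²)³ = 1³ = 1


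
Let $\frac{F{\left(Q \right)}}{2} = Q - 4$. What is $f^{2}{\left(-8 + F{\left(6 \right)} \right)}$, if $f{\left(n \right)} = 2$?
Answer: $4$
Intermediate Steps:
$F{\left(Q \right)} = -8 + 2 Q$ ($F{\left(Q \right)} = 2 \left(Q - 4\right) = 2 \left(-4 + Q\right) = -8 + 2 Q$)
$f^{2}{\left(-8 + F{\left(6 \right)} \right)} = 2^{2} = 4$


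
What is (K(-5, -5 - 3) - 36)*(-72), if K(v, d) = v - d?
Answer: 2376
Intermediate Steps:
(K(-5, -5 - 3) - 36)*(-72) = ((-5 - (-5 - 3)) - 36)*(-72) = ((-5 - 1*(-8)) - 36)*(-72) = ((-5 + 8) - 36)*(-72) = (3 - 36)*(-72) = -33*(-72) = 2376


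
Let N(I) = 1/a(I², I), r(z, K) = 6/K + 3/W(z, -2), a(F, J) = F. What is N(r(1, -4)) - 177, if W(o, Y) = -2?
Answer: -1592/9 ≈ -176.89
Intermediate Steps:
r(z, K) = -3/2 + 6/K (r(z, K) = 6/K + 3/(-2) = 6/K + 3*(-½) = 6/K - 3/2 = -3/2 + 6/K)
N(I) = I⁻² (N(I) = 1/(I²) = I⁻²)
N(r(1, -4)) - 177 = (-3/2 + 6/(-4))⁻² - 177 = (-3/2 + 6*(-¼))⁻² - 177 = (-3/2 - 3/2)⁻² - 177 = (-3)⁻² - 177 = ⅑ - 177 = -1592/9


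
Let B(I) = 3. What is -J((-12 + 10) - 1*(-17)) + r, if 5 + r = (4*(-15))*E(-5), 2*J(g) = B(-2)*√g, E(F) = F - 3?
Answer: 475 - 3*√15/2 ≈ 469.19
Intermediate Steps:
E(F) = -3 + F
J(g) = 3*√g/2 (J(g) = (3*√g)/2 = 3*√g/2)
r = 475 (r = -5 + (4*(-15))*(-3 - 5) = -5 - 60*(-8) = -5 + 480 = 475)
-J((-12 + 10) - 1*(-17)) + r = -3*√((-12 + 10) - 1*(-17))/2 + 475 = -3*√(-2 + 17)/2 + 475 = -3*√15/2 + 475 = 475 - 3*√15/2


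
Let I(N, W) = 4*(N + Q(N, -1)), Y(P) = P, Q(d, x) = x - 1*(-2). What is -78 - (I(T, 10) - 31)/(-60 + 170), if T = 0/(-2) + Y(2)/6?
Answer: -2333/30 ≈ -77.767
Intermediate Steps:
Q(d, x) = 2 + x (Q(d, x) = x + 2 = 2 + x)
T = ⅓ (T = 0/(-2) + 2/6 = 0*(-½) + 2*(⅙) = 0 + ⅓ = ⅓ ≈ 0.33333)
I(N, W) = 4 + 4*N (I(N, W) = 4*(N + (2 - 1)) = 4*(N + 1) = 4*(1 + N) = 4 + 4*N)
-78 - (I(T, 10) - 31)/(-60 + 170) = -78 - ((4 + 4*(⅓)) - 31)/(-60 + 170) = -78 - ((4 + 4/3) - 31)/110 = -78 - (16/3 - 31)/110 = -78 - (-77)/(3*110) = -78 - 1*(-7/30) = -78 + 7/30 = -2333/30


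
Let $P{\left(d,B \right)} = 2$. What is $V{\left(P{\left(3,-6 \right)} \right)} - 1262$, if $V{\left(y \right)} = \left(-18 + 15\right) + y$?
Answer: $-1263$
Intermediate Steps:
$V{\left(y \right)} = -3 + y$
$V{\left(P{\left(3,-6 \right)} \right)} - 1262 = \left(-3 + 2\right) - 1262 = -1 - 1262 = -1263$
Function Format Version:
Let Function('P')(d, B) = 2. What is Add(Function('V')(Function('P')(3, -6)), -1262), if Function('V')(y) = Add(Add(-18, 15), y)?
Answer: -1263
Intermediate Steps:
Function('V')(y) = Add(-3, y)
Add(Function('V')(Function('P')(3, -6)), -1262) = Add(Add(-3, 2), -1262) = Add(-1, -1262) = -1263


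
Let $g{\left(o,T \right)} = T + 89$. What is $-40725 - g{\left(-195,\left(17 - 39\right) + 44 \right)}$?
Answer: $-40836$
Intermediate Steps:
$g{\left(o,T \right)} = 89 + T$
$-40725 - g{\left(-195,\left(17 - 39\right) + 44 \right)} = -40725 - \left(89 + \left(\left(17 - 39\right) + 44\right)\right) = -40725 - \left(89 + \left(-22 + 44\right)\right) = -40725 - \left(89 + 22\right) = -40725 - 111 = -40836$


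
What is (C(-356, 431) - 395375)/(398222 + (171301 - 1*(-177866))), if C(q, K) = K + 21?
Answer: -394923/747389 ≈ -0.52840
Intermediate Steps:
C(q, K) = 21 + K
(C(-356, 431) - 395375)/(398222 + (171301 - 1*(-177866))) = ((21 + 431) - 395375)/(398222 + (171301 - 1*(-177866))) = (452 - 395375)/(398222 + (171301 + 177866)) = -394923/(398222 + 349167) = -394923/747389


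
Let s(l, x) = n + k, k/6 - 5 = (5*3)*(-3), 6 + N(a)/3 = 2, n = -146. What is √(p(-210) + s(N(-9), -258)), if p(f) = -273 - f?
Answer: I*√449 ≈ 21.19*I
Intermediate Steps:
N(a) = -12 (N(a) = -18 + 3*2 = -18 + 6 = -12)
k = -240 (k = 30 + 6*((5*3)*(-3)) = 30 + 6*(15*(-3)) = 30 + 6*(-45) = 30 - 270 = -240)
s(l, x) = -386 (s(l, x) = -146 - 240 = -386)
√(p(-210) + s(N(-9), -258)) = √((-273 - 1*(-210)) - 386) = √((-273 + 210) - 386) = √(-63 - 386) = √(-449) = I*√449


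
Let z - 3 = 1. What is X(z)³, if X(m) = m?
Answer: 64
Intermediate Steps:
z = 4 (z = 3 + 1 = 4)
X(z)³ = 4³ = 64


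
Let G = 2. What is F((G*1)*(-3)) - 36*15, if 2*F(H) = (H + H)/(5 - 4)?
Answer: -546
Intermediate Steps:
F(H) = H (F(H) = ((H + H)/(5 - 4))/2 = ((2*H)/1)/2 = ((2*H)*1)/2 = (2*H)/2 = H)
F((G*1)*(-3)) - 36*15 = (2*1)*(-3) - 36*15 = 2*(-3) - 540 = -6 - 540 = -546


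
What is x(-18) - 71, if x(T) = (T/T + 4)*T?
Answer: -161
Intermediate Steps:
x(T) = 5*T (x(T) = (1 + 4)*T = 5*T)
x(-18) - 71 = 5*(-18) - 71 = -90 - 71 = -161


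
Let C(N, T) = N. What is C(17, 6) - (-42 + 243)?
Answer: -184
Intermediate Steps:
C(17, 6) - (-42 + 243) = 17 - (-42 + 243) = 17 - 1*201 = 17 - 201 = -184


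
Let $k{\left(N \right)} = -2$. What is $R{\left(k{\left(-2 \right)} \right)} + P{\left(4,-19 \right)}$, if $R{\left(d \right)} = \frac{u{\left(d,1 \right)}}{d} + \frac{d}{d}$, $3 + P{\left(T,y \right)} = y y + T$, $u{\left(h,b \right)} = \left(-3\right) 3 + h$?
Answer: $\frac{737}{2} \approx 368.5$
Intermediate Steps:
$u{\left(h,b \right)} = -9 + h$
$P{\left(T,y \right)} = -3 + T + y^{2}$ ($P{\left(T,y \right)} = -3 + \left(y y + T\right) = -3 + \left(y^{2} + T\right) = -3 + \left(T + y^{2}\right) = -3 + T + y^{2}$)
$R{\left(d \right)} = 1 + \frac{-9 + d}{d}$ ($R{\left(d \right)} = \frac{-9 + d}{d} + \frac{d}{d} = \frac{-9 + d}{d} + 1 = 1 + \frac{-9 + d}{d}$)
$R{\left(k{\left(-2 \right)} \right)} + P{\left(4,-19 \right)} = \left(2 - \frac{9}{-2}\right) + \left(-3 + 4 + \left(-19\right)^{2}\right) = \left(2 - - \frac{9}{2}\right) + \left(-3 + 4 + 361\right) = \left(2 + \frac{9}{2}\right) + 362 = \frac{13}{2} + 362 = \frac{737}{2}$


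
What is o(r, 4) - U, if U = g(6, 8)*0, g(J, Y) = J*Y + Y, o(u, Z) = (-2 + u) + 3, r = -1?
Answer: 0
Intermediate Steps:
o(u, Z) = 1 + u
g(J, Y) = Y + J*Y
U = 0 (U = (8*(1 + 6))*0 = (8*7)*0 = 56*0 = 0)
o(r, 4) - U = (1 - 1) - 1*0 = 0 + 0 = 0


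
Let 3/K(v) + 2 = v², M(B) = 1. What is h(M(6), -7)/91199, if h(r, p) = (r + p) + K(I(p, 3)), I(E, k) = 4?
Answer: -81/1276786 ≈ -6.3441e-5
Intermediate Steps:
K(v) = 3/(-2 + v²)
h(r, p) = 3/14 + p + r (h(r, p) = (r + p) + 3/(-2 + 4²) = (p + r) + 3/(-2 + 16) = (p + r) + 3/14 = 3/14 + p + r)
h(M(6), -7)/91199 = (3/14 - 7 + 1)/91199 = -81/14*1/91199 = -81/1276786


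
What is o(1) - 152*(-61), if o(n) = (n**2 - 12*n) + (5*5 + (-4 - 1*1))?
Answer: 9281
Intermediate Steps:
o(n) = 20 + n**2 - 12*n (o(n) = (n**2 - 12*n) + (25 + (-4 - 1)) = (n**2 - 12*n) + (25 - 5) = (n**2 - 12*n) + 20 = 20 + n**2 - 12*n)
o(1) - 152*(-61) = (20 + 1**2 - 12*1) - 152*(-61) = (20 + 1 - 12) + 9272 = 9 + 9272 = 9281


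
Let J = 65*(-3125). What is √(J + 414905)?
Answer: 2*√52945 ≈ 460.20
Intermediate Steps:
J = -203125
√(J + 414905) = √(-203125 + 414905) = √211780 = 2*√52945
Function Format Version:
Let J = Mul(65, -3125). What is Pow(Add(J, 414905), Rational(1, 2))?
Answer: Mul(2, Pow(52945, Rational(1, 2))) ≈ 460.20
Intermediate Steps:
J = -203125
Pow(Add(J, 414905), Rational(1, 2)) = Pow(Add(-203125, 414905), Rational(1, 2)) = Pow(211780, Rational(1, 2)) = Mul(2, Pow(52945, Rational(1, 2)))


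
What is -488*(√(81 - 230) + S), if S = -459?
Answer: 223992 - 488*I*√149 ≈ 2.2399e+5 - 5956.8*I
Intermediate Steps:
-488*(√(81 - 230) + S) = -488*(√(81 - 230) - 459) = -488*(√(-149) - 459) = -488*(I*√149 - 459) = -488*(-459 + I*√149) = 223992 - 488*I*√149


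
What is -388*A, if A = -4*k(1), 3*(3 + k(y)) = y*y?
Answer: -12416/3 ≈ -4138.7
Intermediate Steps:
k(y) = -3 + y²/3 (k(y) = -3 + (y*y)/3 = -3 + y²/3)
A = 32/3 (A = -4*(-3 + (⅓)*1²) = -4*(-3 + (⅓)*1) = -4*(-3 + ⅓) = -4*(-8/3) = 32/3 ≈ 10.667)
-388*A = -388*32/3 = -12416/3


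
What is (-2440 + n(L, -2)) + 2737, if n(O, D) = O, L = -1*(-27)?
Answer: 324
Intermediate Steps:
L = 27
(-2440 + n(L, -2)) + 2737 = (-2440 + 27) + 2737 = -2413 + 2737 = 324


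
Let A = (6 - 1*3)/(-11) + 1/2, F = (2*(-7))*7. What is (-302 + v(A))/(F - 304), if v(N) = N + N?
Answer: 3317/4422 ≈ 0.75011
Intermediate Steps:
F = -98 (F = -14*7 = -98)
A = 5/22 (A = (6 - 3)*(-1/11) + 1*(1/2) = 3*(-1/11) + 1/2 = -3/11 + 1/2 = 5/22 ≈ 0.22727)
v(N) = 2*N
(-302 + v(A))/(F - 304) = (-302 + 2*(5/22))/(-98 - 304) = (-302 + 5/11)/(-402) = -3317/11*(-1/402) = 3317/4422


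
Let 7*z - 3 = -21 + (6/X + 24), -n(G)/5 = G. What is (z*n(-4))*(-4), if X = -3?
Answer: -320/7 ≈ -45.714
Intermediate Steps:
n(G) = -5*G
z = 4/7 (z = 3/7 + (-21 + (6/(-3) + 24))/7 = 3/7 + (-21 + (6*(-⅓) + 24))/7 = 3/7 + (-21 + (-2 + 24))/7 = 3/7 + (-21 + 22)/7 = 3/7 + (⅐)*1 = 3/7 + ⅐ = 4/7 ≈ 0.57143)
(z*n(-4))*(-4) = (4*(-5*(-4))/7)*(-4) = ((4/7)*20)*(-4) = (80/7)*(-4) = -320/7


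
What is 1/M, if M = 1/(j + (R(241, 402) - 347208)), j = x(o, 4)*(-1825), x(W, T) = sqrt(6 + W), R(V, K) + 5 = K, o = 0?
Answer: -346811 - 1825*sqrt(6) ≈ -3.5128e+5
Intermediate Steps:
R(V, K) = -5 + K
j = -1825*sqrt(6) (j = sqrt(6 + 0)*(-1825) = sqrt(6)*(-1825) = -1825*sqrt(6) ≈ -4470.3)
M = 1/(-346811 - 1825*sqrt(6)) (M = 1/(-1825*sqrt(6) + ((-5 + 402) - 347208)) = 1/(-1825*sqrt(6) + (397 - 347208)) = 1/(-1825*sqrt(6) - 346811) = 1/(-346811 - 1825*sqrt(6)) ≈ -2.8467e-6)
1/M = 1/(-346811/120257885971 + 1825*sqrt(6)/120257885971)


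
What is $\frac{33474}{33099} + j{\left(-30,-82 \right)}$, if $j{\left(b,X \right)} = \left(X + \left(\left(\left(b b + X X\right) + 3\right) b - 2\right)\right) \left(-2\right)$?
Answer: $\frac{5050786162}{11033} \approx 4.5779 \cdot 10^{5}$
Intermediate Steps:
$j{\left(b,X \right)} = 4 - 2 X - 2 b \left(3 + X^{2} + b^{2}\right)$ ($j{\left(b,X \right)} = \left(X + \left(\left(\left(b^{2} + X^{2}\right) + 3\right) b - 2\right)\right) \left(-2\right) = \left(X + \left(\left(\left(X^{2} + b^{2}\right) + 3\right) b - 2\right)\right) \left(-2\right) = \left(X + \left(\left(3 + X^{2} + b^{2}\right) b - 2\right)\right) \left(-2\right) = \left(X + \left(b \left(3 + X^{2} + b^{2}\right) - 2\right)\right) \left(-2\right) = \left(X + \left(-2 + b \left(3 + X^{2} + b^{2}\right)\right)\right) \left(-2\right) = \left(-2 + X + b \left(3 + X^{2} + b^{2}\right)\right) \left(-2\right) = 4 - 2 X - 2 b \left(3 + X^{2} + b^{2}\right)$)
$\frac{33474}{33099} + j{\left(-30,-82 \right)} = \frac{33474}{33099} - \left(-348 - 403440 - 54000\right) = 33474 \cdot \frac{1}{33099} + \left(4 + 180 + 164 - -54000 - \left(-60\right) 6724\right) = \frac{11158}{11033} + \left(4 + 180 + 164 + 54000 + 403440\right) = \frac{11158}{11033} + 457788 = \frac{5050786162}{11033}$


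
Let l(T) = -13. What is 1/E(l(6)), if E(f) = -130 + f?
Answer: -1/143 ≈ -0.0069930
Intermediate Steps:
1/E(l(6)) = 1/(-130 - 13) = 1/(-143) = -1/143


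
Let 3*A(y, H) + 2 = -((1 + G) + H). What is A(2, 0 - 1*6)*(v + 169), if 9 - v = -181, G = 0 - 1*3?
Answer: 718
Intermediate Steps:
G = -3 (G = 0 - 3 = -3)
v = 190 (v = 9 - 1*(-181) = 9 + 181 = 190)
A(y, H) = -H/3 (A(y, H) = -⅔ + (-((1 - 3) + H))/3 = -⅔ + (-(-2 + H))/3 = -⅔ + (2 - H)/3 = -⅔ + (⅔ - H/3) = -H/3)
A(2, 0 - 1*6)*(v + 169) = (-(0 - 1*6)/3)*(190 + 169) = -(0 - 6)/3*359 = -⅓*(-6)*359 = 2*359 = 718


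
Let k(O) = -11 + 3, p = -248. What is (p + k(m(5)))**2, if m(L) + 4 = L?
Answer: 65536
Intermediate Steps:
m(L) = -4 + L
k(O) = -8
(p + k(m(5)))**2 = (-248 - 8)**2 = (-256)**2 = 65536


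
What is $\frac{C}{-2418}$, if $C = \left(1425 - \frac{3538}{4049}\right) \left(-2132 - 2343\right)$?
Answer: $\frac{25804134325}{9790482} \approx 2635.6$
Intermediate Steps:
$C = - \frac{25804134325}{4049}$ ($C = \left(1425 - \frac{3538}{4049}\right) \left(-4475\right) = \frac{5766287}{4049} \left(-4475\right) = - \frac{25804134325}{4049} \approx -6.373 \cdot 10^{6}$)
$\frac{C}{-2418} = - \frac{25804134325}{4049 \left(-2418\right)} = \left(- \frac{25804134325}{4049}\right) \left(- \frac{1}{2418}\right) = \frac{25804134325}{9790482}$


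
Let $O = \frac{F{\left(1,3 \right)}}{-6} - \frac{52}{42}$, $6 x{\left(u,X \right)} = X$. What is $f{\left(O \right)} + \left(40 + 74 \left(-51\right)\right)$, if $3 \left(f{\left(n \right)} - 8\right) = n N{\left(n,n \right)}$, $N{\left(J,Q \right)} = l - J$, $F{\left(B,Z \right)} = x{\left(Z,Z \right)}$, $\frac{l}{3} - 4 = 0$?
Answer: $- \frac{8777353}{2352} \approx -3731.9$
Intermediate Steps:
$l = 12$ ($l = 12 + 3 \cdot 0 = 12 + 0 = 12$)
$x{\left(u,X \right)} = \frac{X}{6}$
$F{\left(B,Z \right)} = \frac{Z}{6}$
$N{\left(J,Q \right)} = 12 - J$
$O = - \frac{37}{28}$ ($O = \frac{\frac{1}{6} \cdot 3}{-6} - \frac{52}{42} = \frac{1}{2} \left(- \frac{1}{6}\right) - \frac{26}{21} = - \frac{1}{12} - \frac{26}{21} = - \frac{37}{28} \approx -1.3214$)
$f{\left(n \right)} = 8 + \frac{n \left(12 - n\right)}{3}$
$f{\left(O \right)} + \left(40 + 74 \left(-51\right)\right) = \left(8 - - \frac{37 \left(-12 - \frac{37}{28}\right)}{84}\right) + \left(40 + 74 \left(-51\right)\right) = \left(8 - \left(- \frac{37}{84}\right) \left(- \frac{373}{28}\right)\right) + \left(40 - 3774\right) = \left(8 - \frac{13801}{2352}\right) - 3734 = \frac{5015}{2352} - 3734 = - \frac{8777353}{2352}$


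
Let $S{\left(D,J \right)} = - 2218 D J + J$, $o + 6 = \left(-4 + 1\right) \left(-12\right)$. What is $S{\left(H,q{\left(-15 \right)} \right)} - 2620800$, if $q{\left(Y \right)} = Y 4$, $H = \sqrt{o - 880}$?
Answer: $-2620860 + 665400 i \sqrt{34} \approx -2.6209 \cdot 10^{6} + 3.8799 \cdot 10^{6} i$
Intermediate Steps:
$o = 30$ ($o = -6 + \left(-4 + 1\right) \left(-12\right) = -6 - -36 = -6 + 36 = 30$)
$H = 5 i \sqrt{34}$ ($H = \sqrt{30 - 880} = \sqrt{-850} = 5 i \sqrt{34} \approx 29.155 i$)
$q{\left(Y \right)} = 4 Y$
$S{\left(D,J \right)} = J - 2218 D J$ ($S{\left(D,J \right)} = - 2218 D J + J = J - 2218 D J$)
$S{\left(H,q{\left(-15 \right)} \right)} - 2620800 = 4 \left(-15\right) \left(1 - 2218 \cdot 5 i \sqrt{34}\right) - 2620800 = - 60 \left(1 - 11090 i \sqrt{34}\right) - 2620800 = \left(-60 + 665400 i \sqrt{34}\right) - 2620800 = -2620860 + 665400 i \sqrt{34}$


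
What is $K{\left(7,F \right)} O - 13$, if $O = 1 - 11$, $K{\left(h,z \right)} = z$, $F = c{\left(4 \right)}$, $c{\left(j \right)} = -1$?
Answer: $-3$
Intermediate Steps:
$F = -1$
$O = -10$ ($O = 1 - 11 = -10$)
$K{\left(7,F \right)} O - 13 = \left(-1\right) \left(-10\right) - 13 = 10 - 13 = -3$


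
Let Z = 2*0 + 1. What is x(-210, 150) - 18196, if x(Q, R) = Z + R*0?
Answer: -18195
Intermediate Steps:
Z = 1 (Z = 0 + 1 = 1)
x(Q, R) = 1 (x(Q, R) = 1 + R*0 = 1 + 0 = 1)
x(-210, 150) - 18196 = 1 - 18196 = -18195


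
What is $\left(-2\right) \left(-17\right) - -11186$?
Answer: $11220$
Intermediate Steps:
$\left(-2\right) \left(-17\right) - -11186 = 34 + 11186 = 11220$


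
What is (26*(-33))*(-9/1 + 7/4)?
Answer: 12441/2 ≈ 6220.5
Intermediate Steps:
(26*(-33))*(-9/1 + 7/4) = -858*(-9*1 + 7*(1/4)) = -858*(-9 + 7/4) = -858*(-29/4) = 12441/2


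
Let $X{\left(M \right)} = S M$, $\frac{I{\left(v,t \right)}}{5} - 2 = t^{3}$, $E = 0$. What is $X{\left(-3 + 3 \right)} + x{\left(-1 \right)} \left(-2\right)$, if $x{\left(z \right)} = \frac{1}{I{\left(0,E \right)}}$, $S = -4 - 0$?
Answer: $- \frac{1}{5} \approx -0.2$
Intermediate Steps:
$S = -4$ ($S = -4 + 0 = -4$)
$I{\left(v,t \right)} = 10 + 5 t^{3}$
$X{\left(M \right)} = - 4 M$
$x{\left(z \right)} = \frac{1}{10}$ ($x{\left(z \right)} = \frac{1}{10 + 5 \cdot 0^{3}} = \frac{1}{10 + 5 \cdot 0} = \frac{1}{10 + 0} = \frac{1}{10}$)
$X{\left(-3 + 3 \right)} + x{\left(-1 \right)} \left(-2\right) = - 4 \left(-3 + 3\right) + \frac{1}{10} \left(-2\right) = \left(-4\right) 0 - \frac{1}{5} = 0 - \frac{1}{5} = - \frac{1}{5}$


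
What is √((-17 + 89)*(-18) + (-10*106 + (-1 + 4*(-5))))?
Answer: I*√2377 ≈ 48.755*I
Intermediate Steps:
√((-17 + 89)*(-18) + (-10*106 + (-1 + 4*(-5)))) = √(72*(-18) + (-1060 + (-1 - 20))) = √(-1296 + (-1060 - 21)) = √(-1296 - 1081) = √(-2377) = I*√2377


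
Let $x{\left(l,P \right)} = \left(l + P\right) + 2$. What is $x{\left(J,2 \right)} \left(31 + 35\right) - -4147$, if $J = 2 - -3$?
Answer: $4741$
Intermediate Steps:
$J = 5$ ($J = 2 + 3 = 5$)
$x{\left(l,P \right)} = 2 + P + l$ ($x{\left(l,P \right)} = \left(P + l\right) + 2 = 2 + P + l$)
$x{\left(J,2 \right)} \left(31 + 35\right) - -4147 = \left(2 + 2 + 5\right) \left(31 + 35\right) - -4147 = 9 \cdot 66 + 4147 = 594 + 4147 = 4741$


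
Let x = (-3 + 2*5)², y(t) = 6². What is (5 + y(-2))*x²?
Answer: 98441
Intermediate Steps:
y(t) = 36
x = 49 (x = (-3 + 10)² = 7² = 49)
(5 + y(-2))*x² = (5 + 36)*49² = 41*2401 = 98441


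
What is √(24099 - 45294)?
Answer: 3*I*√2355 ≈ 145.58*I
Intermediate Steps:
√(24099 - 45294) = √(-21195) = 3*I*√2355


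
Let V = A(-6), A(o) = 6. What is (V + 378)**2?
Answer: 147456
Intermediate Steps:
V = 6
(V + 378)**2 = (6 + 378)**2 = 384**2 = 147456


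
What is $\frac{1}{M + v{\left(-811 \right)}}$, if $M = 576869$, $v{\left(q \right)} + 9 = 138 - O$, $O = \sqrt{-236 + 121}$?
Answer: $\frac{576998}{332926692119} + \frac{i \sqrt{115}}{332926692119} \approx 1.7331 \cdot 10^{-6} + 3.2211 \cdot 10^{-11} i$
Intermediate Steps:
$O = i \sqrt{115}$ ($O = \sqrt{-115} = i \sqrt{115} \approx 10.724 i$)
$v{\left(q \right)} = 129 - i \sqrt{115}$ ($v{\left(q \right)} = -9 + \left(138 - i \sqrt{115}\right) = 129 - i \sqrt{115}$)
$\frac{1}{M + v{\left(-811 \right)}} = \frac{1}{576869 + \left(129 - i \sqrt{115}\right)} = \frac{1}{576998 - i \sqrt{115}}$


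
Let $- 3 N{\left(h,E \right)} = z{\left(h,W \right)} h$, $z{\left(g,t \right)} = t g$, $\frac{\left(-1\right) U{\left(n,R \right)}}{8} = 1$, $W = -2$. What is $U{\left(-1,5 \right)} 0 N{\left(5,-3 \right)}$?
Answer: $0$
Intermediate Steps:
$U{\left(n,R \right)} = -8$ ($U{\left(n,R \right)} = \left(-8\right) 1 = -8$)
$z{\left(g,t \right)} = g t$
$N{\left(h,E \right)} = \frac{2 h^{2}}{3}$ ($N{\left(h,E \right)} = - \frac{h \left(-2\right) h}{3} = - \frac{- 2 h h}{3} = - \frac{\left(-2\right) h^{2}}{3} = \frac{2 h^{2}}{3}$)
$U{\left(-1,5 \right)} 0 N{\left(5,-3 \right)} = \left(-8\right) 0 \frac{2 \cdot 5^{2}}{3} = 0 \cdot \frac{2}{3} \cdot 25 = 0 \cdot \frac{50}{3} = 0$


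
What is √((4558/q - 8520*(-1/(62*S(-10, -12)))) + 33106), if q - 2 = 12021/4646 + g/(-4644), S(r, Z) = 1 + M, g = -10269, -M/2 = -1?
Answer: √2158569288876342933422/252628207 ≈ 183.91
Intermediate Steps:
M = 2 (M = -2*(-1) = 2)
S(r, Z) = 3 (S(r, Z) = 1 + 2 = 3)
q = 8149297/1198668 (q = 2 + (12021/4646 - 10269/(-4644)) = 2 + (12021*(1/4646) - 10269*(-1/4644)) = 2 + (12021/4646 + 1141/516) = 2 + 5751961/1198668 = 8149297/1198668 ≈ 6.7986)
√((4558/q - 8520*(-1/(62*S(-10, -12)))) + 33106) = √((4558/(8149297/1198668) - 8520/(3*(-62))) + 33106) = √((4558*(1198668/8149297) - 8520/(-186)) + 33106) = √((5463528744/8149297 - 8520*(-1/186)) + 33106) = √((5463528744/8149297 + 1420/31) + 33106) = √(180941392804/252628207 + 33106) = √(8544450813746/252628207) = √2158569288876342933422/252628207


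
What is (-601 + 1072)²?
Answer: 221841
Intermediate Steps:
(-601 + 1072)² = 471² = 221841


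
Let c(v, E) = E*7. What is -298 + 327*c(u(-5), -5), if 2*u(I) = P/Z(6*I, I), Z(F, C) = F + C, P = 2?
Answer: -11743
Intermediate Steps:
Z(F, C) = C + F
u(I) = 1/(7*I) (u(I) = (2/(I + 6*I))/2 = (2/((7*I)))/2 = (2*(1/(7*I)))/2 = (2/(7*I))/2 = 1/(7*I))
c(v, E) = 7*E
-298 + 327*c(u(-5), -5) = -298 + 327*(7*(-5)) = -298 + 327*(-35) = -298 - 11445 = -11743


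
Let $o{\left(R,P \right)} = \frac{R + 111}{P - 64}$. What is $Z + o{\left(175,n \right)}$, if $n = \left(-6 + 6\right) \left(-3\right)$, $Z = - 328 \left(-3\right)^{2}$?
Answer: $- \frac{94607}{32} \approx -2956.5$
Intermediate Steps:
$Z = -2952$ ($Z = \left(-328\right) 9 = -2952$)
$n = 0$ ($n = 0 \left(-3\right) = 0$)
$o{\left(R,P \right)} = \frac{111 + R}{-64 + P}$
$Z + o{\left(175,n \right)} = -2952 + \frac{111 + 175}{-64 + 0} = -2952 + \frac{1}{-64} \cdot 286 = -2952 - \frac{143}{32} = - \frac{94607}{32}$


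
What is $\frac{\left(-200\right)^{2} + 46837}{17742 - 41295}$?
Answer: $- \frac{86837}{23553} \approx -3.6869$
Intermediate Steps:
$\frac{\left(-200\right)^{2} + 46837}{17742 - 41295} = \frac{40000 + 46837}{-23553} = 86837 \left(- \frac{1}{23553}\right) = - \frac{86837}{23553}$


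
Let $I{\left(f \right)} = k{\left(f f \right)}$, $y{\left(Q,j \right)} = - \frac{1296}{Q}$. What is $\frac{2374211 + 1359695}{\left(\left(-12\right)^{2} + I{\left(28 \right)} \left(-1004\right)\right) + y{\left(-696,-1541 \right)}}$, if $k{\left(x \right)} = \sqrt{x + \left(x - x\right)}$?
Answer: $- \frac{54141637}{405509} \approx -133.52$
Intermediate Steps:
$k{\left(x \right)} = \sqrt{x}$ ($k{\left(x \right)} = \sqrt{x + 0} = \sqrt{x}$)
$I{\left(f \right)} = \sqrt{f^{2}}$ ($I{\left(f \right)} = \sqrt{f f} = \sqrt{f^{2}}$)
$\frac{2374211 + 1359695}{\left(\left(-12\right)^{2} + I{\left(28 \right)} \left(-1004\right)\right) + y{\left(-696,-1541 \right)}} = \frac{2374211 + 1359695}{\left(\left(-12\right)^{2} + \sqrt{28^{2}} \left(-1004\right)\right) - \frac{1296}{-696}} = \frac{3733906}{\left(144 + \sqrt{784} \left(-1004\right)\right) - - \frac{54}{29}} = \frac{3733906}{\left(144 + 28 \left(-1004\right)\right) + \frac{54}{29}} = \frac{3733906}{\left(144 - 28112\right) + \frac{54}{29}} = \frac{3733906}{-27968 + \frac{54}{29}} = \frac{3733906}{- \frac{811018}{29}} = 3733906 \left(- \frac{29}{811018}\right) = - \frac{54141637}{405509}$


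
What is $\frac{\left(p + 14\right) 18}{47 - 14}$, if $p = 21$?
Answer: $\frac{210}{11} \approx 19.091$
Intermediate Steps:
$\frac{\left(p + 14\right) 18}{47 - 14} = \frac{\left(21 + 14\right) 18}{47 - 14} = \frac{35 \cdot 18}{33} = 630 \cdot \frac{1}{33} = \frac{210}{11}$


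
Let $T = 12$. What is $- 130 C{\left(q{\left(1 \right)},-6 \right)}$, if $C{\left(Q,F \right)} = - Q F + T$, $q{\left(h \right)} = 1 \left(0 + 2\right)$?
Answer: $-3120$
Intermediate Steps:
$q{\left(h \right)} = 2$ ($q{\left(h \right)} = 1 \cdot 2 = 2$)
$C{\left(Q,F \right)} = 12 - F Q$ ($C{\left(Q,F \right)} = - Q F + 12 = - F Q + 12 = 12 - F Q$)
$- 130 C{\left(q{\left(1 \right)},-6 \right)} = - 130 \left(12 - \left(-6\right) 2\right) = - 130 \left(12 + 12\right) = \left(-130\right) 24 = -3120$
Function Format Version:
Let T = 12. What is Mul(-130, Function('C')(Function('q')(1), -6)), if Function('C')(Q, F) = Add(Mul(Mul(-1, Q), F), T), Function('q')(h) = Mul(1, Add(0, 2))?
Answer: -3120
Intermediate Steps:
Function('q')(h) = 2 (Function('q')(h) = Mul(1, 2) = 2)
Function('C')(Q, F) = Add(12, Mul(-1, F, Q)) (Function('C')(Q, F) = Add(Mul(Mul(-1, Q), F), 12) = Add(Mul(-1, F, Q), 12) = Add(12, Mul(-1, F, Q)))
Mul(-130, Function('C')(Function('q')(1), -6)) = Mul(-130, Add(12, Mul(-1, -6, 2))) = Mul(-130, Add(12, 12)) = Mul(-130, 24) = -3120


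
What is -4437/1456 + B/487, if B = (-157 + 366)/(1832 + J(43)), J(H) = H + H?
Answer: -296010467/97142864 ≈ -3.0472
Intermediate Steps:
J(H) = 2*H
B = 209/1918 (B = (-157 + 366)/(1832 + 2*43) = 209/(1832 + 86) = 209/1918 ≈ 0.10897)
-4437/1456 + B/487 = -4437/1456 + (209/1918)/487 = -4437*1/1456 + (209/1918)*(1/487) = -4437/1456 + 209/934066 = -296010467/97142864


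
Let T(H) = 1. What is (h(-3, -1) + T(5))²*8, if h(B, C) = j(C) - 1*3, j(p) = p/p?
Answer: 8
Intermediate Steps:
j(p) = 1
h(B, C) = -2 (h(B, C) = 1 - 1*3 = 1 - 3 = -2)
(h(-3, -1) + T(5))²*8 = (-2 + 1)²*8 = (-1)²*8 = 1*8 = 8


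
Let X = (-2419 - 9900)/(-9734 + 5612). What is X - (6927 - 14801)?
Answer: 32468947/4122 ≈ 7877.0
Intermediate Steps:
X = 12319/4122 (X = -12319/(-4122) = -12319*(-1/4122) = 12319/4122 ≈ 2.9886)
X - (6927 - 14801) = 12319/4122 - (6927 - 14801) = 12319/4122 - 1*(-7874) = 12319/4122 + 7874 = 32468947/4122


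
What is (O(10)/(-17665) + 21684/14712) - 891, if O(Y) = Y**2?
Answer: -3852969467/4331458 ≈ -889.53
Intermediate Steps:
(O(10)/(-17665) + 21684/14712) - 891 = (10**2/(-17665) + 21684/14712) - 891 = (100*(-1/17665) + 21684*(1/14712)) - 891 = (-20/3533 + 1807/1226) - 891 = 6359611/4331458 - 891 = -3852969467/4331458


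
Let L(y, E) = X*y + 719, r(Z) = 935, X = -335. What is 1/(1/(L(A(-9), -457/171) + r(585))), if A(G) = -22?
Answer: 9024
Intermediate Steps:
L(y, E) = 719 - 335*y (L(y, E) = -335*y + 719 = 719 - 335*y)
1/(1/(L(A(-9), -457/171) + r(585))) = 1/(1/((719 - 335*(-22)) + 935)) = 1/(1/((719 + 7370) + 935)) = 1/(1/(8089 + 935)) = 1/(1/9024) = 9024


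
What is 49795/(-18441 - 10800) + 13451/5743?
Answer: 107348006/167931063 ≈ 0.63924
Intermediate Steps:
49795/(-18441 - 10800) + 13451/5743 = 49795/(-29241) + 13451*(1/5743) = 49795*(-1/29241) + 13451/5743 = -49795/29241 + 13451/5743 = 107348006/167931063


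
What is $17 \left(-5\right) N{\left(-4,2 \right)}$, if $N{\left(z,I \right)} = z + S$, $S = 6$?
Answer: $-170$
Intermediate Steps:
$N{\left(z,I \right)} = 6 + z$ ($N{\left(z,I \right)} = z + 6 = 6 + z$)
$17 \left(-5\right) N{\left(-4,2 \right)} = 17 \left(-5\right) \left(6 - 4\right) = \left(-85\right) 2 = -170$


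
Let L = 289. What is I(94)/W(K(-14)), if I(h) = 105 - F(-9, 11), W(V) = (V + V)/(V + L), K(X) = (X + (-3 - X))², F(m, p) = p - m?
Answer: 12665/9 ≈ 1407.2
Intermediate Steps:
K(X) = 9 (K(X) = (-3)² = 9)
W(V) = 2*V/(289 + V) (W(V) = (V + V)/(V + 289) = (2*V)/(289 + V) = 2*V/(289 + V))
I(h) = 85 (I(h) = 105 - (11 - 1*(-9)) = 105 - (11 + 9) = 105 - 1*20 = 105 - 20 = 85)
I(94)/W(K(-14)) = 85/((2*9/(289 + 9))) = 85/((2*9/298)) = 85/((2*9*(1/298))) = 85/(9/149) = 85*(149/9) = 12665/9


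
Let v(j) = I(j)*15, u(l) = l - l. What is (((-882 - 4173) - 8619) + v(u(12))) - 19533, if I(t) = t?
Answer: -33207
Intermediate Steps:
u(l) = 0
v(j) = 15*j (v(j) = j*15 = 15*j)
(((-882 - 4173) - 8619) + v(u(12))) - 19533 = (((-882 - 4173) - 8619) + 15*0) - 19533 = ((-5055 - 8619) + 0) - 19533 = (-13674 + 0) - 19533 = -13674 - 19533 = -33207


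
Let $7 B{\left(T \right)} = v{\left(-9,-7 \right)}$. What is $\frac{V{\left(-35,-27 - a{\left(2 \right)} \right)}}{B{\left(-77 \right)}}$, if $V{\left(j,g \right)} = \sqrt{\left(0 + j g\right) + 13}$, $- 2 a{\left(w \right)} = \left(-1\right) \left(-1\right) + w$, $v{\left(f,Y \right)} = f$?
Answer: $- \frac{7 \sqrt{3622}}{18} \approx -23.405$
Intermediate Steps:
$a{\left(w \right)} = - \frac{1}{2} - \frac{w}{2}$ ($a{\left(w \right)} = - \frac{\left(-1\right) \left(-1\right) + w}{2} = - \frac{1 + w}{2} = - \frac{1}{2} - \frac{w}{2}$)
$B{\left(T \right)} = - \frac{9}{7}$ ($B{\left(T \right)} = \frac{1}{7} \left(-9\right) = - \frac{9}{7}$)
$V{\left(j,g \right)} = \sqrt{13 + g j}$ ($V{\left(j,g \right)} = \sqrt{\left(0 + g j\right) + 13} = \sqrt{g j + 13} = \sqrt{13 + g j}$)
$\frac{V{\left(-35,-27 - a{\left(2 \right)} \right)}}{B{\left(-77 \right)}} = \frac{\sqrt{13 + \left(-27 - \left(- \frac{1}{2} - 1\right)\right) \left(-35\right)}}{- \frac{9}{7}} = \sqrt{13 + \left(-27 - \left(- \frac{1}{2} - 1\right)\right) \left(-35\right)} \left(- \frac{7}{9}\right) = \sqrt{13 + \left(-27 - - \frac{3}{2}\right) \left(-35\right)} \left(- \frac{7}{9}\right) = \sqrt{13 + \left(-27 + \frac{3}{2}\right) \left(-35\right)} \left(- \frac{7}{9}\right) = \sqrt{13 - - \frac{1785}{2}} \left(- \frac{7}{9}\right) = \sqrt{13 + \frac{1785}{2}} \left(- \frac{7}{9}\right) = \sqrt{\frac{1811}{2}} \left(- \frac{7}{9}\right) = \frac{\sqrt{3622}}{2} \left(- \frac{7}{9}\right) = - \frac{7 \sqrt{3622}}{18}$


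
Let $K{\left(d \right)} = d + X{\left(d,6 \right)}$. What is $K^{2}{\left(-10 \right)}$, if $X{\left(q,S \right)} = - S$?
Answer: $256$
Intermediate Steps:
$K{\left(d \right)} = -6 + d$ ($K{\left(d \right)} = d - 6 = -6 + d$)
$K^{2}{\left(-10 \right)} = \left(-6 - 10\right)^{2} = \left(-16\right)^{2} = 256$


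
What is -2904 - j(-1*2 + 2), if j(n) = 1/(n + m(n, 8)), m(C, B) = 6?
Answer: -17425/6 ≈ -2904.2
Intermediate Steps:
j(n) = 1/(6 + n) (j(n) = 1/(n + 6) = 1/(6 + n))
-2904 - j(-1*2 + 2) = -2904 - 1/(6 + (-1*2 + 2)) = -2904 - 1/(6 + (-2 + 2)) = -2904 - 1/(6 + 0) = -2904 - 1/6 = -2904 - 1*⅙ = -2904 - ⅙ = -17425/6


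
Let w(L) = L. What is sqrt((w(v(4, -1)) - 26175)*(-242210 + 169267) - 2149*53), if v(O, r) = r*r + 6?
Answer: sqrt(1908658527) ≈ 43688.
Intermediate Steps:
v(O, r) = 6 + r**2 (v(O, r) = r**2 + 6 = 6 + r**2)
sqrt((w(v(4, -1)) - 26175)*(-242210 + 169267) - 2149*53) = sqrt(((6 + (-1)**2) - 26175)*(-242210 + 169267) - 2149*53) = sqrt(((6 + 1) - 26175)*(-72943) - 113897) = sqrt((7 - 26175)*(-72943) - 113897) = sqrt(-26168*(-72943) - 113897) = sqrt(1908772424 - 113897) = sqrt(1908658527)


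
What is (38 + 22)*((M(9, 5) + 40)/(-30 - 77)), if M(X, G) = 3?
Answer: -2580/107 ≈ -24.112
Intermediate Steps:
(38 + 22)*((M(9, 5) + 40)/(-30 - 77)) = (38 + 22)*((3 + 40)/(-30 - 77)) = 60*(43/(-107)) = 60*(43*(-1/107)) = 60*(-43/107) = -2580/107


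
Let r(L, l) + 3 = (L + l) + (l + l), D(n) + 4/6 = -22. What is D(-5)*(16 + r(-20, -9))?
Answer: 2312/3 ≈ 770.67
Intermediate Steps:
D(n) = -68/3 (D(n) = -2/3 - 22 = -68/3)
r(L, l) = -3 + L + 3*l (r(L, l) = -3 + ((L + l) + (l + l)) = -3 + ((L + l) + 2*l) = -3 + (L + 3*l) = -3 + L + 3*l)
D(-5)*(16 + r(-20, -9)) = -68*(16 + (-3 - 20 + 3*(-9)))/3 = -68*(16 + (-3 - 20 - 27))/3 = -68*(16 - 50)/3 = -68/3*(-34) = 2312/3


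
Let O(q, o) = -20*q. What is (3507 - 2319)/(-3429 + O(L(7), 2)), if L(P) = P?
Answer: -1188/3569 ≈ -0.33287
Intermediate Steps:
(3507 - 2319)/(-3429 + O(L(7), 2)) = (3507 - 2319)/(-3429 - 20*7) = 1188/(-3429 - 140) = 1188/(-3569) = 1188*(-1/3569) = -1188/3569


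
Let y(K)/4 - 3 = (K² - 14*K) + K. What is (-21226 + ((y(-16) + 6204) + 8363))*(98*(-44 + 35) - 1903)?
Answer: 13342935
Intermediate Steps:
y(K) = 12 - 52*K + 4*K² (y(K) = 12 + 4*((K² - 14*K) + K) = 12 + 4*(K² - 13*K) = 12 + (-52*K + 4*K²) = 12 - 52*K + 4*K²)
(-21226 + ((y(-16) + 6204) + 8363))*(98*(-44 + 35) - 1903) = (-21226 + (((12 - 52*(-16) + 4*(-16)²) + 6204) + 8363))*(98*(-44 + 35) - 1903) = (-21226 + (((12 + 832 + 4*256) + 6204) + 8363))*(98*(-9) - 1903) = (-21226 + (((12 + 832 + 1024) + 6204) + 8363))*(-882 - 1903) = (-21226 + ((1868 + 6204) + 8363))*(-2785) = (-21226 + (8072 + 8363))*(-2785) = (-21226 + 16435)*(-2785) = -4791*(-2785) = 13342935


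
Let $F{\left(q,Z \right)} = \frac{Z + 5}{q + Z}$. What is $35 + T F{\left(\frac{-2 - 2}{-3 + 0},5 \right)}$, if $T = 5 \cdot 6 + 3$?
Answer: $\frac{1655}{19} \approx 87.105$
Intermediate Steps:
$F{\left(q,Z \right)} = \frac{5 + Z}{Z + q}$
$T = 33$ ($T = 30 + 3 = 33$)
$35 + T F{\left(\frac{-2 - 2}{-3 + 0},5 \right)} = 35 + 33 \frac{5 + 5}{5 + \frac{-2 - 2}{-3 + 0}} = 35 + 33 \frac{1}{5 - \frac{4}{-3}} \cdot 10 = 35 + 33 \frac{1}{5 - - \frac{4}{3}} \cdot 10 = 35 + 33 \frac{1}{5 + \frac{4}{3}} \cdot 10 = 35 + 33 \frac{1}{\frac{19}{3}} \cdot 10 = 35 + 33 \cdot \frac{3}{19} \cdot 10 = 35 + 33 \cdot \frac{30}{19} = 35 + \frac{990}{19} = \frac{1655}{19}$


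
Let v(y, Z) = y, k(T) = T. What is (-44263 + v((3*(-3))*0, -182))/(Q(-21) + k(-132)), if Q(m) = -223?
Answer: 44263/355 ≈ 124.68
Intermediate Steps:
(-44263 + v((3*(-3))*0, -182))/(Q(-21) + k(-132)) = (-44263 + (3*(-3))*0)/(-223 - 132) = (-44263 - 9*0)/(-355) = (-44263 + 0)*(-1/355) = -44263*(-1/355) = 44263/355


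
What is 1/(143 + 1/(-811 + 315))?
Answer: 496/70927 ≈ 0.0069931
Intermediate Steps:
1/(143 + 1/(-811 + 315)) = 1/(143 + 1/(-496)) = 1/(143 - 1/496) = 1/(70927/496) = 496/70927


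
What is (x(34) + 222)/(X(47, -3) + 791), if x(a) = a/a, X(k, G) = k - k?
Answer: 223/791 ≈ 0.28192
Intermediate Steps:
X(k, G) = 0
x(a) = 1
(x(34) + 222)/(X(47, -3) + 791) = (1 + 222)/(0 + 791) = 223/791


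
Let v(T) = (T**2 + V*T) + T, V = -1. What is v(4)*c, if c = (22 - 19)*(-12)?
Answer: -576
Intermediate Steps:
v(T) = T**2 (v(T) = (T**2 - T) + T = T**2)
c = -36 (c = 3*(-12) = -36)
v(4)*c = 4**2*(-36) = 16*(-36) = -576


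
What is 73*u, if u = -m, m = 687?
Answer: -50151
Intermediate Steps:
u = -687 (u = -1*687 = -687)
73*u = 73*(-687) = -50151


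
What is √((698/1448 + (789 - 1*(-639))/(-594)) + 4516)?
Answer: √644190150505/11946 ≈ 67.187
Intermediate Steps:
√((698/1448 + (789 - 1*(-639))/(-594)) + 4516) = √((698*(1/1448) + (789 + 639)*(-1/594)) + 4516) = √((349/724 + 1428*(-1/594)) + 4516) = √((349/724 - 238/99) + 4516) = √(-137761/71676 + 4516) = √(323551055/71676) = √644190150505/11946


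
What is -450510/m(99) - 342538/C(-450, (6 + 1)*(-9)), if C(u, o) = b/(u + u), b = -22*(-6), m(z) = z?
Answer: 76920880/33 ≈ 2.3309e+6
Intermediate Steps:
b = 132
C(u, o) = 66/u (C(u, o) = 132/(u + u) = 132/((2*u)) = 132*(1/(2*u)) = 66/u)
-450510/m(99) - 342538/C(-450, (6 + 1)*(-9)) = -450510/99 - 342538/(66/(-450)) = -450510*1/99 - 342538/(66*(-1/450)) = -150170/33 - 342538/(-11/75) = -150170/33 - 342538*(-75/11) = -150170/33 + 25690350/11 = 76920880/33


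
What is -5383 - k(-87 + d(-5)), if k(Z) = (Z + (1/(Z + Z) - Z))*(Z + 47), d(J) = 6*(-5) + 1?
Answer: -1248925/232 ≈ -5383.3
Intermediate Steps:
d(J) = -29 (d(J) = -30 + 1 = -29)
k(Z) = (47 + Z)/(2*Z) (k(Z) = (Z + (1/(2*Z) - Z))*(47 + Z) = (1/(2*Z))*(47 + Z) = (47 + Z)/(2*Z))
-5383 - k(-87 + d(-5)) = -5383 - (47 + (-87 - 29))/(2*(-87 - 29)) = -5383 - (47 - 116)/(2*(-116)) = -5383 - (-1)*(-69)/(2*116) = -5383 - 1*69/232 = -5383 - 69/232 = -1248925/232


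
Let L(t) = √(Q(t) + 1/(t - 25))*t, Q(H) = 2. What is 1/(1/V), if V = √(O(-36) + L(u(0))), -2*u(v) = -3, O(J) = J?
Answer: √(-79524 + 141*√1081)/47 ≈ 5.8225*I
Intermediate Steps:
u(v) = 3/2 (u(v) = -½*(-3) = 3/2)
L(t) = t*√(2 + 1/(-25 + t)) (L(t) = √(2 + 1/(t - 25))*t = √(2 + 1/(-25 + t))*t = t*√(2 + 1/(-25 + t)))
V = √(-36 + 3*√1081/47) (V = √(-36 + 3*√((-49 + 2*(3/2))/(-25 + 3/2))/2) = √(-36 + 3*√((-49 + 3)/(-47/2))/2) = √(-36 + 3*√(-2/47*(-46))/2) = √(-36 + 3*√(92/47)/2) = √(-36 + 3*(2*√1081/47)/2) = √(-36 + 3*√1081/47) ≈ 5.8225*I)
1/(1/V) = 1/(1/(√(-79524 + 141*√1081)/47)) = 1/(47/√(-79524 + 141*√1081)) = √(-79524 + 141*√1081)/47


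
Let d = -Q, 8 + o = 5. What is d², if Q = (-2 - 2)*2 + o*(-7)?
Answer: 169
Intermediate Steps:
o = -3 (o = -8 + 5 = -3)
Q = 13 (Q = (-2 - 2)*2 - 3*(-7) = -4*2 + 21 = -8 + 21 = 13)
d = -13 (d = -1*13 = -13)
d² = (-13)² = 169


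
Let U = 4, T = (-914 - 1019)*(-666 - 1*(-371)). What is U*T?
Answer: 2280940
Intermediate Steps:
T = 570235 (T = -1933*(-666 + 371) = -1933*(-295) = 570235)
U*T = 4*570235 = 2280940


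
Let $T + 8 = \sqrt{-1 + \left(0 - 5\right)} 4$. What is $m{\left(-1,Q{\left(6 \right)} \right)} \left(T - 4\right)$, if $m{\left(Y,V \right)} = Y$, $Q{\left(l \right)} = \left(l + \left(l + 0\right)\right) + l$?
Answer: $12 - 4 i \sqrt{6} \approx 12.0 - 9.798 i$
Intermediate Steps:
$Q{\left(l \right)} = 3 l$ ($Q{\left(l \right)} = \left(l + l\right) + l = 2 l + l = 3 l$)
$T = -8 + 4 i \sqrt{6}$ ($T = -8 + \sqrt{-1 + \left(0 - 5\right)} 4 = -8 + \sqrt{-1 - 5} \cdot 4 = -8 + \sqrt{-6} \cdot 4 = -8 + i \sqrt{6} \cdot 4 = -8 + 4 i \sqrt{6} \approx -8.0 + 9.798 i$)
$m{\left(-1,Q{\left(6 \right)} \right)} \left(T - 4\right) = - (\left(-8 + 4 i \sqrt{6}\right) - 4) = - (-12 + 4 i \sqrt{6}) = 12 - 4 i \sqrt{6}$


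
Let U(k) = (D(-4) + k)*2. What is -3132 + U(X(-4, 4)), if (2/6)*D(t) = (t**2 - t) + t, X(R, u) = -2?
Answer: -3040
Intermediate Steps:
D(t) = 3*t**2 (D(t) = 3*((t**2 - t) + t) = 3*t**2)
U(k) = 96 + 2*k (U(k) = (3*(-4)**2 + k)*2 = (3*16 + k)*2 = (48 + k)*2 = 96 + 2*k)
-3132 + U(X(-4, 4)) = -3132 + (96 + 2*(-2)) = -3132 + (96 - 4) = -3132 + 92 = -3040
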